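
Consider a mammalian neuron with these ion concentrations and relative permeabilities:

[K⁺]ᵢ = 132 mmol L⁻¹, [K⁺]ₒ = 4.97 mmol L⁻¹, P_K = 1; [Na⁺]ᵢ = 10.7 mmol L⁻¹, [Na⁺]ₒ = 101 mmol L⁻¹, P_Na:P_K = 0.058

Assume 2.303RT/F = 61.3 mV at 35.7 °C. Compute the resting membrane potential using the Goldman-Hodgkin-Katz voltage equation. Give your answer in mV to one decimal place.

Vm = 61.3 · log₁₀[(Σ P·[cation]ₒ + Σ P·[anion]ᵢ) / (Σ P·[cation]ᵢ + Σ P·[anion]ₒ)]
Numerator = 1×4.97 + 0.058×101 = 10.83
Denominator = 1×132 + 0.058×10.7 = 132.6
Vm = 61.3 · log₁₀(0.081646) = 61.3 × (-1.0881) = -66.70 mV

-66.7 mV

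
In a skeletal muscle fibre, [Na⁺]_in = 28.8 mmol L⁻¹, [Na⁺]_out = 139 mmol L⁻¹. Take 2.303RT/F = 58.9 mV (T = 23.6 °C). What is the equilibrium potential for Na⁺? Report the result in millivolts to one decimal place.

E = (58.9/z) · log₁₀([Na⁺]_out/[Na⁺]_in) with z = +1.
= (58.9/1) · log₁₀(139/28.8) = 58.90 · log₁₀(4.826)
= 58.90 · (0.6836) = 40.27 mV

40.3 mV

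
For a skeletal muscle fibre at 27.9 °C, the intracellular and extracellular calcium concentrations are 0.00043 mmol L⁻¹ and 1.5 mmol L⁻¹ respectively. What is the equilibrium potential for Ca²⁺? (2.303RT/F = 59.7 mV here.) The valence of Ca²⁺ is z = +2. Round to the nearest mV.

E = (59.7/z) · log₁₀([Ca²⁺]_out/[Ca²⁺]_in) with z = +2.
= (59.7/2) · log₁₀(1.5/0.00043) = 29.85 · log₁₀(3488)
= 29.85 · (3.5426) = 105.75 mV

106 mV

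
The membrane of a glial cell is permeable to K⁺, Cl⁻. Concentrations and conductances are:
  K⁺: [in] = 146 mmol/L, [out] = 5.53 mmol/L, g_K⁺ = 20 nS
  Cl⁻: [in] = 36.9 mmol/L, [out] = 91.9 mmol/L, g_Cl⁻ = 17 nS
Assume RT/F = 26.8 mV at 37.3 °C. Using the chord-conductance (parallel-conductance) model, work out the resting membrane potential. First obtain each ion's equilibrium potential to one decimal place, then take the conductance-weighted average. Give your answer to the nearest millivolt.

E_K⁺ = (26.8/1)·ln(5.53/146) = -87.7 mV
E_Cl⁻ = (26.8/-1)·ln(91.9/36.9) = -24.5 mV
Vm = (Σ gᵢEᵢ)/(Σ gᵢ) = (20·-87.7 + 17·-24.5) / (20 + 17)
= -2170.50 / 37 = -58.66 mV

-59 mV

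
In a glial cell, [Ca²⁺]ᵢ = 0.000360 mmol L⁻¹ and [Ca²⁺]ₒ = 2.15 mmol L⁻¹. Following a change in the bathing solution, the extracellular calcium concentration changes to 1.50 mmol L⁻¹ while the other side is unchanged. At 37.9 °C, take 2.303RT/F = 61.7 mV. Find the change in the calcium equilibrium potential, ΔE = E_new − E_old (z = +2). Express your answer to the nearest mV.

E_old = (61.7/2)·log₁₀(2.15/0.000360) = 116.49 mV
E_new = (61.7/2)·log₁₀(1.50/0.000360) = 111.67 mV
ΔE = 111.67 − (116.49) = -4.82 mV

-5 mV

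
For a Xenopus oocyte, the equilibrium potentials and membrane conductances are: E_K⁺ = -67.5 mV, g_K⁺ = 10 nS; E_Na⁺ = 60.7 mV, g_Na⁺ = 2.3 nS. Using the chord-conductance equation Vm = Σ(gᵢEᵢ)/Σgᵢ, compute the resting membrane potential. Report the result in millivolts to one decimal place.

Σ gᵢEᵢ = 10·(-67.5) + 2.3·(60.7) = -535.39
Σ gᵢ = 10 + 2.3 = 12.3
Vm = -535.39 / 12.3 = -43.53 mV

-43.5 mV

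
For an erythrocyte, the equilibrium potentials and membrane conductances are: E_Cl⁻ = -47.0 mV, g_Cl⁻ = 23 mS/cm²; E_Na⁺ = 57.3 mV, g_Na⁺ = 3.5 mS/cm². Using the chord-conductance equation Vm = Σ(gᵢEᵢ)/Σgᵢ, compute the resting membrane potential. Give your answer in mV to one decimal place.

-33.2 mV

Σ gᵢEᵢ = 23·(-47.0) + 3.5·(57.3) = -880.45
Σ gᵢ = 23 + 3.5 = 26.5
Vm = -880.45 / 26.5 = -33.22 mV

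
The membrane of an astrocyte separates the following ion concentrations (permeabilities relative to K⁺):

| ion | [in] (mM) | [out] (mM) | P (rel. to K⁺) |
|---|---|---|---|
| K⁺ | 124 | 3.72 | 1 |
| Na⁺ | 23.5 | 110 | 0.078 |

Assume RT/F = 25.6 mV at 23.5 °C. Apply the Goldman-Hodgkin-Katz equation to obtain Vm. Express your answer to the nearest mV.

-60 mV

Vm = 25.6 · ln[(Σ P·[cation]ₒ + Σ P·[anion]ᵢ) / (Σ P·[cation]ᵢ + Σ P·[anion]ₒ)]
Numerator = 1×3.72 + 0.078×110 = 12.3
Denominator = 1×124 + 0.078×23.5 = 125.8
Vm = 25.6 · ln(0.097749) = 25.6 × (-2.3254) = -59.53 mV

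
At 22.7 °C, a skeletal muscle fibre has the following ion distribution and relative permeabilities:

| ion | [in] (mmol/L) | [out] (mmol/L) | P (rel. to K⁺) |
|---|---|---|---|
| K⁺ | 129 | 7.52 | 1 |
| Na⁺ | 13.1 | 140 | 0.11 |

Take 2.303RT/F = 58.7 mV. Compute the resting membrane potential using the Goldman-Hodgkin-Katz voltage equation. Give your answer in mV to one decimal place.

-44.3 mV

Vm = 58.7 · log₁₀[(Σ P·[cation]ₒ + Σ P·[anion]ᵢ) / (Σ P·[cation]ᵢ + Σ P·[anion]ₒ)]
Numerator = 1×7.52 + 0.11×140 = 22.92
Denominator = 1×129 + 0.11×13.1 = 130.4
Vm = 58.7 · log₁₀(0.17571) = 58.7 × (-0.7552) = -44.33 mV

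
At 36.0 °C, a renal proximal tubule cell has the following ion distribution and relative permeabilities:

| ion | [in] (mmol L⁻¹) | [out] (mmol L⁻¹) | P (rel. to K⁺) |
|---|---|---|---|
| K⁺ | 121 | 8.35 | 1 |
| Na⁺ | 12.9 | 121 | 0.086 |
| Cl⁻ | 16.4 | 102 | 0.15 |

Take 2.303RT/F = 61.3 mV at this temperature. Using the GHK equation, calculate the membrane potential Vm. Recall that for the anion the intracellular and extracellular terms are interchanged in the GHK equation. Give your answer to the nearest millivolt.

Vm = 61.3 · log₁₀[(Σ P·[cation]ₒ + Σ P·[anion]ᵢ) / (Σ P·[cation]ᵢ + Σ P·[anion]ₒ)]
Numerator = 1×8.35 + 0.086×121 + 0.15×16.4 = 21.22
Denominator = 1×121 + 0.086×12.9 + 0.15×102 = 137.4
Vm = 61.3 · log₁₀(0.1544) = 61.3 × (-0.8114) = -49.74 mV

-50 mV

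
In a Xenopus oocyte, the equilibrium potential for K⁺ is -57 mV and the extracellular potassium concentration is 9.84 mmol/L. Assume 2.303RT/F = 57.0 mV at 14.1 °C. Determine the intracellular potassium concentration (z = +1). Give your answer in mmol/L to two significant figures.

98 mmol/L

Nernst: E = (57.0/1) · log₁₀([out]/[in]), so log₁₀([out]/[in]) = -57.0 × 1 / 57.0 = -1.0000.
[out]/[in] = 10^(-1.0000) = 0.1.
[in] = 9.84 / 0.1 = 98.4 mmol/L.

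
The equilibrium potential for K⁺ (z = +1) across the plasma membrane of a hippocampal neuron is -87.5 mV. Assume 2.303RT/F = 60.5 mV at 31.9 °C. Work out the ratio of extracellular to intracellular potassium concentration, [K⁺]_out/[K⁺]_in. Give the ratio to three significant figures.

log₁₀([out]/[in]) = E·z/(60.5) = -87.5 × 1 / 60.5 = -1.4463
[out]/[in] = 10^(-1.4463) = 0.03579

0.0358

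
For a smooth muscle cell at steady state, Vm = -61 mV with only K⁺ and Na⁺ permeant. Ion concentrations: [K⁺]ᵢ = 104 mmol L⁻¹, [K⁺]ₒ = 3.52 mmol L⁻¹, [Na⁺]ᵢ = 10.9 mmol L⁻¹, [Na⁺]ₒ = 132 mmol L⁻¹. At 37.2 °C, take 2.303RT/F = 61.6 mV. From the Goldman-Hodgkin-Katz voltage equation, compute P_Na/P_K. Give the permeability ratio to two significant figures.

Let α = P_Na/P_K. GHK: Vm = 61.6·log₁₀[(Kₒ + α·Naₒ)/(Kᵢ + α·Naᵢ)].
10^(Vm/61.6) = 10^(-61.0/61.6) = 0.10227
So 0.10227·(Kᵢ + α·Naᵢ) = Kₒ + α·Naₒ → α = (0.10227·104.0 − 3.52) / (132.0 − 0.10227·10.9)
α = (10.64 − 3.52) / (132.0 − 1.115) = 7.116/130.9 = 0.05437

0.054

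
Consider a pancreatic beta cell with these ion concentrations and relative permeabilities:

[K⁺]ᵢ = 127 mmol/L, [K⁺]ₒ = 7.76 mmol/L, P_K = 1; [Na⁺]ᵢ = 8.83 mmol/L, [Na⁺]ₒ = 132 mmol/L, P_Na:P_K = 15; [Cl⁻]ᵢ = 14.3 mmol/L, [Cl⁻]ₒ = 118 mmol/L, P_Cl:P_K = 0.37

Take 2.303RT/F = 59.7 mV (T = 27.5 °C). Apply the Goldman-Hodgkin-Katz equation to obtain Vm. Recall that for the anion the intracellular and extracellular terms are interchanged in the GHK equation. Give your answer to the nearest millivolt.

Vm = 59.7 · log₁₀[(Σ P·[cation]ₒ + Σ P·[anion]ᵢ) / (Σ P·[cation]ᵢ + Σ P·[anion]ₒ)]
Numerator = 1×7.76 + 15×132 + 0.37×14.3 = 1993
Denominator = 1×127 + 15×8.83 + 0.37×118 = 303.1
Vm = 59.7 · log₁₀(6.5753) = 59.7 × (0.8179) = 48.83 mV

49 mV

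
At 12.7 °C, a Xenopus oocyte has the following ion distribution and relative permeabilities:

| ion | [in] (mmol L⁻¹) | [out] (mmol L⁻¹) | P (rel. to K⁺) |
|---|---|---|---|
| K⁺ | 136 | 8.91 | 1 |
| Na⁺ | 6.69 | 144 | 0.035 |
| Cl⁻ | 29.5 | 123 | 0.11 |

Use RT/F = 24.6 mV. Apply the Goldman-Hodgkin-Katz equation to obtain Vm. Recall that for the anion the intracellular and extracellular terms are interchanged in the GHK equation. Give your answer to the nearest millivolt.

Vm = 24.6 · ln[(Σ P·[cation]ₒ + Σ P·[anion]ᵢ) / (Σ P·[cation]ᵢ + Σ P·[anion]ₒ)]
Numerator = 1×8.91 + 0.035×144 + 0.11×29.5 = 17.2
Denominator = 1×136 + 0.035×6.69 + 0.11×123 = 149.8
Vm = 24.6 · ln(0.11481) = 24.6 × (-2.1644) = -53.25 mV

-53 mV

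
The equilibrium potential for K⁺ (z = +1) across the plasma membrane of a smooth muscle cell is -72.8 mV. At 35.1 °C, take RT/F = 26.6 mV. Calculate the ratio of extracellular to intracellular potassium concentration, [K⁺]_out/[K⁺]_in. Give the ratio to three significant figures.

ln([out]/[in]) = E·z/(26.6) = -72.8 × 1 / 26.6 = -2.7368
[out]/[in] = e^(-2.7368) = 0.06477

0.0648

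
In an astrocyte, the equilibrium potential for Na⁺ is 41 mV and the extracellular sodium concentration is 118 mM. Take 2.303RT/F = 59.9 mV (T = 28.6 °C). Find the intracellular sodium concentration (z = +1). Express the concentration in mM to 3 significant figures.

Nernst: E = (59.9/1) · log₁₀([out]/[in]), so log₁₀([out]/[in]) = 41.0 × 1 / 59.9 = 0.6845.
[out]/[in] = 10^(0.6845) = 4.836.
[in] = 118 / 4.836 = 24.4 mM.

24.4 mM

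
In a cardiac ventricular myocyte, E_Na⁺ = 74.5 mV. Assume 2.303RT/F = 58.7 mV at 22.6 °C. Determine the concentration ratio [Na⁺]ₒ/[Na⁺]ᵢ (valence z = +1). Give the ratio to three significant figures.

log₁₀([out]/[in]) = E·z/(58.7) = 74.5 × 1 / 58.7 = 1.2692
[out]/[in] = 10^(1.2692) = 18.59

18.6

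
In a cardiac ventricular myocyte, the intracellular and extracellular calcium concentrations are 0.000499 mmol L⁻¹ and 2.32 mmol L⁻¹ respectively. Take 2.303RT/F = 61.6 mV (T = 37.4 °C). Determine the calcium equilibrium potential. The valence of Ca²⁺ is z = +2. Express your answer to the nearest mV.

E = (61.6/z) · log₁₀([Ca²⁺]_out/[Ca²⁺]_in) with z = +2.
= (61.6/2) · log₁₀(2.32/0.000499) = 30.80 · log₁₀(4649)
= 30.80 · (3.6674) = 112.96 mV

113 mV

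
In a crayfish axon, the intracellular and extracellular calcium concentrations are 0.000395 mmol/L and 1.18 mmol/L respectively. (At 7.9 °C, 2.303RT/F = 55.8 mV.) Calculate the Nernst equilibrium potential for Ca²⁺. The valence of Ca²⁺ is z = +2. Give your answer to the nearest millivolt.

97 mV

E = (55.8/z) · log₁₀([Ca²⁺]_out/[Ca²⁺]_in) with z = +2.
= (55.8/2) · log₁₀(1.18/0.000395) = 27.90 · log₁₀(2987)
= 27.90 · (3.4753) = 96.96 mV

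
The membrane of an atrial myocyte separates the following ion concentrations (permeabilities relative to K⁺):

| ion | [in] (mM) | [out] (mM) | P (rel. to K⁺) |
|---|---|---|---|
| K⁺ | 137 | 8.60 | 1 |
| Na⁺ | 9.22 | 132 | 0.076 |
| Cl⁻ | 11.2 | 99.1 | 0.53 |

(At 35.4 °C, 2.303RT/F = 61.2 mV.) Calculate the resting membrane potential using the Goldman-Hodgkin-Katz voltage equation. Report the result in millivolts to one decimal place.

-54.4 mV

Vm = 61.2 · log₁₀[(Σ P·[cation]ₒ + Σ P·[anion]ᵢ) / (Σ P·[cation]ᵢ + Σ P·[anion]ₒ)]
Numerator = 1×8.60 + 0.076×132 + 0.53×11.2 = 24.57
Denominator = 1×137 + 0.076×9.22 + 0.53×99.1 = 190.2
Vm = 61.2 · log₁₀(0.12915) = 61.2 × (-0.8889) = -54.40 mV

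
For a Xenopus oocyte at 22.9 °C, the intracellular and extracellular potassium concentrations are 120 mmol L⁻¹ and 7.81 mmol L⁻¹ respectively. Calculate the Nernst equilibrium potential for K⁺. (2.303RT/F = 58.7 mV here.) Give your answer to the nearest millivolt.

E = (58.7/z) · log₁₀([K⁺]_out/[K⁺]_in) with z = +1.
= (58.7/1) · log₁₀(7.81/120) = 58.70 · log₁₀(0.06508)
= 58.70 · (-1.1865) = -69.65 mV

-70 mV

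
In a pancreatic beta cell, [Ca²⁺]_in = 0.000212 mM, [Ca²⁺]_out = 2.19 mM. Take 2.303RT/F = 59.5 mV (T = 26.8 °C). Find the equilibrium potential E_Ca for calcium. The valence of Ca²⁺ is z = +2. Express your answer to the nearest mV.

E = (59.5/z) · log₁₀([Ca²⁺]_out/[Ca²⁺]_in) with z = +2.
= (59.5/2) · log₁₀(2.19/0.000212) = 29.75 · log₁₀(1.033e+04)
= 29.75 · (4.0141) = 119.42 mV

119 mV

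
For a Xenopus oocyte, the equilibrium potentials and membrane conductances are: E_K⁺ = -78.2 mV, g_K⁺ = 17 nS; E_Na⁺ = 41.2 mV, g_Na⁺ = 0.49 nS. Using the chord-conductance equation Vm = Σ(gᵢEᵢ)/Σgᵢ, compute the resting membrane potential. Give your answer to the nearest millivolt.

Σ gᵢEᵢ = 17·(-78.2) + 0.49·(41.2) = -1309.21
Σ gᵢ = 17 + 0.49 = 17.49
Vm = -1309.21 / 17.49 = -74.85 mV

-75 mV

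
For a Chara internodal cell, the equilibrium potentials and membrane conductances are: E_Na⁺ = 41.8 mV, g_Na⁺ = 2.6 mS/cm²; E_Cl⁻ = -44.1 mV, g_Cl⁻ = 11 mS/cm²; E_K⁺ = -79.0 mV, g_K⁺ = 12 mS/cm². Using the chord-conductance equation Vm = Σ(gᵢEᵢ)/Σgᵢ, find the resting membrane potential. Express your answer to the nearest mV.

Σ gᵢEᵢ = 2.6·(41.8) + 11·(-44.1) + 12·(-79.0) = -1324.42
Σ gᵢ = 2.6 + 11 + 12 = 25.6
Vm = -1324.42 / 25.6 = -51.74 mV

-52 mV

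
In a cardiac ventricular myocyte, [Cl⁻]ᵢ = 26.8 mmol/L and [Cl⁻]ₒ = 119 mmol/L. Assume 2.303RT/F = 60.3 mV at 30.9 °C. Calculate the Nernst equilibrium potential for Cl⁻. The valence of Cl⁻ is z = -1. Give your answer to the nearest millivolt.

E = (60.3/z) · log₁₀([Cl⁻]_out/[Cl⁻]_in) with z = -1.
For an anion, dividing by z = -1 reverses the sign.
= (60.3/-1) · log₁₀(119/26.8) = -60.30 · log₁₀(4.44)
= -60.30 · (0.6474) = -39.04 mV

-39 mV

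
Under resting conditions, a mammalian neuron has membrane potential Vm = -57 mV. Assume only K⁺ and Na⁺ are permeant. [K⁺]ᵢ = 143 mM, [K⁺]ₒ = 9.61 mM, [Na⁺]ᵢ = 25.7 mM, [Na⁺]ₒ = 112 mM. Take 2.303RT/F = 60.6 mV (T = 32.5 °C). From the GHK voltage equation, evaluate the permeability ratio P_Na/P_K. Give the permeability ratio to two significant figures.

Let α = P_Na/P_K. GHK: Vm = 60.6·log₁₀[(Kₒ + α·Naₒ)/(Kᵢ + α·Naᵢ)].
10^(Vm/60.6) = 10^(-57.0/60.6) = 0.11466
So 0.11466·(Kᵢ + α·Naᵢ) = Kₒ + α·Naₒ → α = (0.11466·143.0 − 9.61) / (112.0 − 0.11466·25.7)
α = (16.4 − 9.61) / (112.0 − 2.947) = 6.786/109.1 = 0.06223

0.062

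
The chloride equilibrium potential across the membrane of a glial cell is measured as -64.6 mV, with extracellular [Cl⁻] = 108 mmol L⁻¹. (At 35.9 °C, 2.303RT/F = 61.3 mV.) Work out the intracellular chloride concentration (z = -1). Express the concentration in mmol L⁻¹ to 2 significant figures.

9.5 mmol L⁻¹

Nernst: E = (61.3/-1) · log₁₀([out]/[in]), so log₁₀([out]/[in]) = -64.6 × -1 / 61.3 = 1.0538.
[out]/[in] = 10^(1.0538) = 11.32.
[in] = 108 / 11.32 = 9.541 mmol L⁻¹.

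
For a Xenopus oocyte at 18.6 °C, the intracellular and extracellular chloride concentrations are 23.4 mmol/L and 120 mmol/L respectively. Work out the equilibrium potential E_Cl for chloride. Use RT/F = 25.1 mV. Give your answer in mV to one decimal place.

E = (25.1/z) · ln([Cl⁻]_out/[Cl⁻]_in) with z = -1.
For an anion, dividing by z = -1 reverses the sign.
= (25.1/-1) · ln(120/23.4) = -25.10 · ln(5.128)
= -25.10 · (1.6348) = -41.03 mV

-41.0 mV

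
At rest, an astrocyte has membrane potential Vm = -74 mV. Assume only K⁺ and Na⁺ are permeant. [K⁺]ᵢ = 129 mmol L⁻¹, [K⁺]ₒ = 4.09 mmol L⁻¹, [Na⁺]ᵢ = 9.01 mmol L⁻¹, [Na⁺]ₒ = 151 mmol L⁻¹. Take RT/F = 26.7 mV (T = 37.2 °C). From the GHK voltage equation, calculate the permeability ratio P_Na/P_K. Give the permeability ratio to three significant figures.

0.0265

Let α = P_Na/P_K. GHK: Vm = 26.7·ln[(Kₒ + α·Naₒ)/(Kᵢ + α·Naᵢ)].
e^(Vm/26.7) = e^(-74.0/26.7) = 0.062566
So 0.062566·(Kᵢ + α·Naᵢ) = Kₒ + α·Naₒ → α = (0.062566·129.0 − 4.09) / (151.0 − 0.062566·9.01)
α = (8.071 − 4.09) / (151.0 − 0.5637) = 3.981/150.4 = 0.02646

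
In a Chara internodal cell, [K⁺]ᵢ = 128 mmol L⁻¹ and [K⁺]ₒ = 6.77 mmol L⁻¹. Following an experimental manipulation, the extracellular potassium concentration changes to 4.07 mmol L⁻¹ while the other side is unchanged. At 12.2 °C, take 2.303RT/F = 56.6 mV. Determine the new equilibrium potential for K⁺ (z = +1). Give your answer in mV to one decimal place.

-84.8 mV

After the shift: [K⁺]_out = 4.07, [K⁺]_in = 128 mmol L⁻¹.
E_new = (56.6/1)·log₁₀(4.07/128) = 56.60 · (-1.4976) = -84.77 mV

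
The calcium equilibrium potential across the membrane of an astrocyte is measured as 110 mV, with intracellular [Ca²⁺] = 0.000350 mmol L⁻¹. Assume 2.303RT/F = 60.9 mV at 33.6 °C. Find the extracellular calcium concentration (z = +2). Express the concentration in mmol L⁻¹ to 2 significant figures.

1.4 mmol L⁻¹

Nernst: E = (60.9/2) · log₁₀([out]/[in]), so log₁₀([out]/[in]) = 110.0 × 2 / 60.9 = 3.6125.
[out]/[in] = 10^(3.6125) = 4097.
[out] = 4097 × 0.000350 = 1.434 mmol L⁻¹.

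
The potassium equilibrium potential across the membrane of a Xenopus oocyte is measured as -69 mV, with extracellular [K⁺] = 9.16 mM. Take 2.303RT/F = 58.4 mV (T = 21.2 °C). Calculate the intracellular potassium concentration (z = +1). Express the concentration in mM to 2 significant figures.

Nernst: E = (58.4/1) · log₁₀([out]/[in]), so log₁₀([out]/[in]) = -69.0 × 1 / 58.4 = -1.1815.
[out]/[in] = 10^(-1.1815) = 0.06584.
[in] = 9.16 / 0.06584 = 139.1 mM.

140 mM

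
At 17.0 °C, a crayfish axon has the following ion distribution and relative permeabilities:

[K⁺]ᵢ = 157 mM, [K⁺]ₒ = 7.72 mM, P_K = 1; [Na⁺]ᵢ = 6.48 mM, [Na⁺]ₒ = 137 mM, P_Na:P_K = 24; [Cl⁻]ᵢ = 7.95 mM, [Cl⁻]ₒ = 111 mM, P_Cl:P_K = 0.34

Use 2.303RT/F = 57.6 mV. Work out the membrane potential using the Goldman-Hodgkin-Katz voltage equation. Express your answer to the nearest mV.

Vm = 57.6 · log₁₀[(Σ P·[cation]ₒ + Σ P·[anion]ᵢ) / (Σ P·[cation]ᵢ + Σ P·[anion]ₒ)]
Numerator = 1×7.72 + 24×137 + 0.34×7.95 = 3298
Denominator = 1×157 + 24×6.48 + 0.34×111 = 350.3
Vm = 57.6 · log₁₀(9.4171) = 57.6 × (0.9739) = 56.10 mV

56 mV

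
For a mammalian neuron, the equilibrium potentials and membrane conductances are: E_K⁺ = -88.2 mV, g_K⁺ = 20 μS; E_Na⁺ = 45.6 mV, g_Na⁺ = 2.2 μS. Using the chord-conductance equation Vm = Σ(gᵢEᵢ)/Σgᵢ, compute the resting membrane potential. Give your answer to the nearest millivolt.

-75 mV

Σ gᵢEᵢ = 20·(-88.2) + 2.2·(45.6) = -1663.68
Σ gᵢ = 20 + 2.2 = 22.2
Vm = -1663.68 / 22.2 = -74.94 mV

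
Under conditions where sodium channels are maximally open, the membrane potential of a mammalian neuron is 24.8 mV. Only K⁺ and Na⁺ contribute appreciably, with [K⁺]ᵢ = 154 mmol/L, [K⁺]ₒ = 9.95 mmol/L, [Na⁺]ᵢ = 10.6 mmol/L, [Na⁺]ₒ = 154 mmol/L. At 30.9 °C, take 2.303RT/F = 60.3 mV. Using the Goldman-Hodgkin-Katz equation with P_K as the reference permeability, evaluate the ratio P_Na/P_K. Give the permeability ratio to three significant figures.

3.06

Let α = P_Na/P_K. GHK: Vm = 60.3·log₁₀[(Kₒ + α·Naₒ)/(Kᵢ + α·Naᵢ)].
10^(Vm/60.3) = 10^(24.8/60.3) = 2.578
So 2.578·(Kᵢ + α·Naᵢ) = Kₒ + α·Naₒ → α = (2.578·154.0 − 9.95) / (154.0 − 2.578·10.6)
α = (397 − 9.95) / (154.0 − 27.33) = 387.1/126.7 = 3.056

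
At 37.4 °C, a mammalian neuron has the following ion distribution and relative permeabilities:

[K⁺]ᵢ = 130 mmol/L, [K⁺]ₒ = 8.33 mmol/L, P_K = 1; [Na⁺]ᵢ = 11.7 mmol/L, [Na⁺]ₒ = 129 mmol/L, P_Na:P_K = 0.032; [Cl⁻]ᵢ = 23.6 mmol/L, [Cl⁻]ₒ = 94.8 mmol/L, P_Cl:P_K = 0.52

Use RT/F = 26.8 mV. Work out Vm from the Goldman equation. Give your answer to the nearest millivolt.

-53 mV

Vm = 26.8 · ln[(Σ P·[cation]ₒ + Σ P·[anion]ᵢ) / (Σ P·[cation]ᵢ + Σ P·[anion]ₒ)]
Numerator = 1×8.33 + 0.032×129 + 0.52×23.6 = 24.73
Denominator = 1×130 + 0.032×11.7 + 0.52×94.8 = 179.7
Vm = 26.8 · ln(0.13764) = 26.8 × (-1.9831) = -53.15 mV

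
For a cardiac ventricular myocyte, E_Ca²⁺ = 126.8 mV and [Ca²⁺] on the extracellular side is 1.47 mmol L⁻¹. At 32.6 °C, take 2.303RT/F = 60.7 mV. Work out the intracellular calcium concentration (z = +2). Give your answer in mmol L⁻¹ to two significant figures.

0.000098 mmol L⁻¹

Nernst: E = (60.7/2) · log₁₀([out]/[in]), so log₁₀([out]/[in]) = 126.8 × 2 / 60.7 = 4.1779.
[out]/[in] = 10^(4.1779) = 1.506e+04.
[in] = 1.47 / 1.506e+04 = 9.759e-05 mmol L⁻¹.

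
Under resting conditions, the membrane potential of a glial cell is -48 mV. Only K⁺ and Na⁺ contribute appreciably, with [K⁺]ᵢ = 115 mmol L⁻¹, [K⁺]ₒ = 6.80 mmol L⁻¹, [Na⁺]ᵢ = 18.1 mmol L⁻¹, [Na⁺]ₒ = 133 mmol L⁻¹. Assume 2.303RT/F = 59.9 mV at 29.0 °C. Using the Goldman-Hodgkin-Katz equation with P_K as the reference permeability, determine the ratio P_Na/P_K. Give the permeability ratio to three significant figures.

0.0874

Let α = P_Na/P_K. GHK: Vm = 59.9·log₁₀[(Kₒ + α·Naₒ)/(Kᵢ + α·Naᵢ)].
10^(Vm/59.9) = 10^(-48.0/59.9) = 0.158
So 0.158·(Kᵢ + α·Naᵢ) = Kₒ + α·Naₒ → α = (0.158·115.0 − 6.8) / (133.0 − 0.158·18.1)
α = (18.17 − 6.8) / (133.0 − 2.86) = 11.37/130.1 = 0.08737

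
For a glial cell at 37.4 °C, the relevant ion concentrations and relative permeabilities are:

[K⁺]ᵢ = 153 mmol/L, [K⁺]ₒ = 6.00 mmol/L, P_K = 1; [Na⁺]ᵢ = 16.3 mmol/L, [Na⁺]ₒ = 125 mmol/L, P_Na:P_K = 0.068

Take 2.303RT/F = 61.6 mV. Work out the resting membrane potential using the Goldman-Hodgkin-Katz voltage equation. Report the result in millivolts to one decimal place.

-63.2 mV

Vm = 61.6 · log₁₀[(Σ P·[cation]ₒ + Σ P·[anion]ᵢ) / (Σ P·[cation]ᵢ + Σ P·[anion]ₒ)]
Numerator = 1×6.00 + 0.068×125 = 14.5
Denominator = 1×153 + 0.068×16.3 = 154.1
Vm = 61.6 · log₁₀(0.09409) = 61.6 × (-1.0265) = -63.23 mV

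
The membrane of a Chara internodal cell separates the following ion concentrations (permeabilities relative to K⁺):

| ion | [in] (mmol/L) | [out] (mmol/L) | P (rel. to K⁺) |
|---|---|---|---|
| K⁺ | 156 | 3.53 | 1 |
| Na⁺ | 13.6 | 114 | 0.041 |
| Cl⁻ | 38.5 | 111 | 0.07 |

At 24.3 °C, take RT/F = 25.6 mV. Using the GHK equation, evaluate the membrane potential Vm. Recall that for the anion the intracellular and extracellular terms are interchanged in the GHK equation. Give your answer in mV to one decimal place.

-69.5 mV

Vm = 25.6 · ln[(Σ P·[cation]ₒ + Σ P·[anion]ᵢ) / (Σ P·[cation]ᵢ + Σ P·[anion]ₒ)]
Numerator = 1×3.53 + 0.041×114 + 0.07×38.5 = 10.9
Denominator = 1×156 + 0.041×13.6 + 0.07×111 = 164.3
Vm = 25.6 · ln(0.066325) = 25.6 × (-2.7132) = -69.46 mV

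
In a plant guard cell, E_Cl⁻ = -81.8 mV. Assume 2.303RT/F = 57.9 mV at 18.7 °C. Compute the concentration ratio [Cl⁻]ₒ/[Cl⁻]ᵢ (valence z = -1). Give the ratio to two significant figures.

log₁₀([out]/[in]) = E·z/(57.9) = -81.8 × -1 / 57.9 = 1.4128
[out]/[in] = 10^(1.4128) = 25.87

26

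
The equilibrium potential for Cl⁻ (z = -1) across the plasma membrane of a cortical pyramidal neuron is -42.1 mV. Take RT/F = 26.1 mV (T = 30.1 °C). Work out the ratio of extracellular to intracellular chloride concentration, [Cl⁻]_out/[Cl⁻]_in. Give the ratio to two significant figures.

ln([out]/[in]) = E·z/(26.1) = -42.1 × -1 / 26.1 = 1.6130
[out]/[in] = e^(1.6130) = 5.018

5.0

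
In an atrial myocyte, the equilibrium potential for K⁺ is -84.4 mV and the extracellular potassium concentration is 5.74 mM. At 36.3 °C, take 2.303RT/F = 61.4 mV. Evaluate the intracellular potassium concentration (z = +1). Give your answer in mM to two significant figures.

140 mM

Nernst: E = (61.4/1) · log₁₀([out]/[in]), so log₁₀([out]/[in]) = -84.4 × 1 / 61.4 = -1.3746.
[out]/[in] = 10^(-1.3746) = 0.04221.
[in] = 5.74 / 0.04221 = 136 mM.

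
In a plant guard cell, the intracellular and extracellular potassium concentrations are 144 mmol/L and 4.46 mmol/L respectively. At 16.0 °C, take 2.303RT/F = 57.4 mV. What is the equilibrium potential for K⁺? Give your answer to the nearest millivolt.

-87 mV

E = (57.4/z) · log₁₀([K⁺]_out/[K⁺]_in) with z = +1.
= (57.4/1) · log₁₀(4.46/144) = 57.40 · log₁₀(0.03097)
= 57.40 · (-1.5090) = -86.62 mV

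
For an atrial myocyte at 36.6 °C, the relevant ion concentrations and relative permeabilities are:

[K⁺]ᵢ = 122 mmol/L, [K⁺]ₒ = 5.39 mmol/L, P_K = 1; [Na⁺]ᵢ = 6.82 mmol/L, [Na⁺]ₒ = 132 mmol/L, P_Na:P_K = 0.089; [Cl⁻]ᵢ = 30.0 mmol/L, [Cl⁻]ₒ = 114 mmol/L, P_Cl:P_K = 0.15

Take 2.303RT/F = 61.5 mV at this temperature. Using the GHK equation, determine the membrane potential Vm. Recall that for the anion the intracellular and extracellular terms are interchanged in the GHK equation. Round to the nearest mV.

Vm = 61.5 · log₁₀[(Σ P·[cation]ₒ + Σ P·[anion]ᵢ) / (Σ P·[cation]ᵢ + Σ P·[anion]ₒ)]
Numerator = 1×5.39 + 0.089×132 + 0.15×30.0 = 21.64
Denominator = 1×122 + 0.089×6.82 + 0.15×114 = 139.7
Vm = 61.5 · log₁₀(0.15488) = 61.5 × (-0.8100) = -49.82 mV

-50 mV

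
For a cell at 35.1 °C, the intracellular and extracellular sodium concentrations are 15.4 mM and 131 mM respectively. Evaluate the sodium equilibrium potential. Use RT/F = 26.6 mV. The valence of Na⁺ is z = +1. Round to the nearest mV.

E = (26.6/z) · ln([Na⁺]_out/[Na⁺]_in) with z = +1.
= (26.6/1) · ln(131/15.4) = 26.60 · ln(8.506)
= 26.60 · (2.1408) = 56.95 mV

57 mV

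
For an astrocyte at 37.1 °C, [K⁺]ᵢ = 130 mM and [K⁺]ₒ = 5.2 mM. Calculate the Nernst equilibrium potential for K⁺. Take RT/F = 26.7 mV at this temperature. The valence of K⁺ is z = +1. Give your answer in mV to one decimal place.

E = (26.7/z) · ln([K⁺]_out/[K⁺]_in) with z = +1.
= (26.7/1) · ln(5.2/130) = 26.70 · ln(0.04)
= 26.70 · (-3.2189) = -85.94 mV

-85.9 mV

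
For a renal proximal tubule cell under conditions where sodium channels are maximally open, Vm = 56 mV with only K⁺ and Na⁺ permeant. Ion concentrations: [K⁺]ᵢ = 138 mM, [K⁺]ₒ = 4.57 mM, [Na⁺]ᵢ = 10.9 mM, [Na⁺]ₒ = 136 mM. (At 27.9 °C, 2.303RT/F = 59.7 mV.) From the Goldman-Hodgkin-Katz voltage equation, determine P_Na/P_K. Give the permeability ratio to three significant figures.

28.7

Let α = P_Na/P_K. GHK: Vm = 59.7·log₁₀[(Kₒ + α·Naₒ)/(Kᵢ + α·Naᵢ)].
10^(Vm/59.7) = 10^(56.0/59.7) = 8.6701
So 8.6701·(Kᵢ + α·Naᵢ) = Kₒ + α·Naₒ → α = (8.6701·138.0 − 4.57) / (136.0 − 8.6701·10.9)
α = (1196 − 4.57) / (136.0 − 94.5) = 1192/41.5 = 28.72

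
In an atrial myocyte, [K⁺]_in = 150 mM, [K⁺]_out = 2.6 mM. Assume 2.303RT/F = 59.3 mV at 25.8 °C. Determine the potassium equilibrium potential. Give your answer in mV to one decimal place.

E = (59.3/z) · log₁₀([K⁺]_out/[K⁺]_in) with z = +1.
= (59.3/1) · log₁₀(2.6/150) = 59.30 · log₁₀(0.01733)
= 59.30 · (-1.7611) = -104.43 mV

-104.4 mV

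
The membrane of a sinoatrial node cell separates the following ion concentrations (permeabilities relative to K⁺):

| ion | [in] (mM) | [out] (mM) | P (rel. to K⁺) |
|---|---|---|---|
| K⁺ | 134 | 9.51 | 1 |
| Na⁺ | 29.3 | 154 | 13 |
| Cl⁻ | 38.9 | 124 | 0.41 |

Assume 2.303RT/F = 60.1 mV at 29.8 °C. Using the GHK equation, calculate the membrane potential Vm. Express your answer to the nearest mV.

33 mV

Vm = 60.1 · log₁₀[(Σ P·[cation]ₒ + Σ P·[anion]ᵢ) / (Σ P·[cation]ᵢ + Σ P·[anion]ₒ)]
Numerator = 1×9.51 + 13×154 + 0.41×38.9 = 2027
Denominator = 1×134 + 13×29.3 + 0.41×124 = 565.7
Vm = 60.1 · log₁₀(3.5837) = 60.1 × (0.5543) = 33.32 mV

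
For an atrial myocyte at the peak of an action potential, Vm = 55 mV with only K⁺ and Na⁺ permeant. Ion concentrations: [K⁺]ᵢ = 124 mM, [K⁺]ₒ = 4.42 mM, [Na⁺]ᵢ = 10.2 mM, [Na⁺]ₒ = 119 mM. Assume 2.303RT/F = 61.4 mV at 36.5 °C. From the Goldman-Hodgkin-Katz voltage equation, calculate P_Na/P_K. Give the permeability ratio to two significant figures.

Let α = P_Na/P_K. GHK: Vm = 61.4·log₁₀[(Kₒ + α·Naₒ)/(Kᵢ + α·Naᵢ)].
10^(Vm/61.4) = 10^(55.0/61.4) = 7.8662
So 7.8662·(Kᵢ + α·Naᵢ) = Kₒ + α·Naₒ → α = (7.8662·124.0 − 4.42) / (119.0 − 7.8662·10.2)
α = (975.4 − 4.42) / (119.0 − 80.24) = 971/38.76 = 25.05

25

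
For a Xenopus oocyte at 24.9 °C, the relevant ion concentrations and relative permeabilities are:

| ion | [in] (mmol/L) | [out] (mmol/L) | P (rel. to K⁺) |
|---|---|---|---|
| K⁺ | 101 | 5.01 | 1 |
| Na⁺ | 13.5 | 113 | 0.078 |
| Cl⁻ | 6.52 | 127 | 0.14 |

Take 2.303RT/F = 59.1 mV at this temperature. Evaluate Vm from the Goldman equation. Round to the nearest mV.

Vm = 59.1 · log₁₀[(Σ P·[cation]ₒ + Σ P·[anion]ᵢ) / (Σ P·[cation]ᵢ + Σ P·[anion]ₒ)]
Numerator = 1×5.01 + 0.078×113 + 0.14×6.52 = 14.74
Denominator = 1×101 + 0.078×13.5 + 0.14×127 = 119.8
Vm = 59.1 · log₁₀(0.12298) = 59.1 × (-0.9102) = -53.79 mV

-54 mV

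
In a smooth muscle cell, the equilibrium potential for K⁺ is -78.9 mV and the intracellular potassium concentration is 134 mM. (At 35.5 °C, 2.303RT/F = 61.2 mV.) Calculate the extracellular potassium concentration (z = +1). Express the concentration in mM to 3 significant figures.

6.88 mM

Nernst: E = (61.2/1) · log₁₀([out]/[in]), so log₁₀([out]/[in]) = -78.9 × 1 / 61.2 = -1.2892.
[out]/[in] = 10^(-1.2892) = 0.05138.
[out] = 0.05138 × 134 = 6.885 mM.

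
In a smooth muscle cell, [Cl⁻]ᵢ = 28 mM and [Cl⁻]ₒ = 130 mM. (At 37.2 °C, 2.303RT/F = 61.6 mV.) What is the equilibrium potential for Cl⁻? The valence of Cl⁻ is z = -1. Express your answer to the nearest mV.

-41 mV

E = (61.6/z) · log₁₀([Cl⁻]_out/[Cl⁻]_in) with z = -1.
For an anion, dividing by z = -1 reverses the sign.
= (61.6/-1) · log₁₀(130/28) = -61.60 · log₁₀(4.643)
= -61.60 · (0.6668) = -41.07 mV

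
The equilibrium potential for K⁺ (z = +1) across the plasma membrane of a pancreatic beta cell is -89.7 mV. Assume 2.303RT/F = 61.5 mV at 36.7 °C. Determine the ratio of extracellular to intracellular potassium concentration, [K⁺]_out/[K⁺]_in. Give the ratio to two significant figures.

log₁₀([out]/[in]) = E·z/(61.5) = -89.7 × 1 / 61.5 = -1.4585
[out]/[in] = 10^(-1.4585) = 0.03479

0.035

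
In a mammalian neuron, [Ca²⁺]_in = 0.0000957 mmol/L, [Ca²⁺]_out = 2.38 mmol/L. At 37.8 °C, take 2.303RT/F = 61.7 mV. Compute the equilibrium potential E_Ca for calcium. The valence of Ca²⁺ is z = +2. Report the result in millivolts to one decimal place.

E = (61.7/z) · log₁₀([Ca²⁺]_out/[Ca²⁺]_in) with z = +2.
= (61.7/2) · log₁₀(2.38/0.0000957) = 30.85 · log₁₀(2.487e+04)
= 30.85 · (4.3957) = 135.61 mV

135.6 mV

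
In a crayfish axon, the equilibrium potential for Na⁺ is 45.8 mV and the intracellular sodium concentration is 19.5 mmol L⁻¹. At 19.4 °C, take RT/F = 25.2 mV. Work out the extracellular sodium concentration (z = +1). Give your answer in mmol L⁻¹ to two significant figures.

120 mmol L⁻¹

Nernst: E = (25.2/1) · ln([out]/[in]), so ln([out]/[in]) = 45.8 × 1 / 25.2 = 1.8175.
[out]/[in] = e^(1.8175) = 6.156.
[out] = 6.156 × 19.5 = 120 mmol L⁻¹.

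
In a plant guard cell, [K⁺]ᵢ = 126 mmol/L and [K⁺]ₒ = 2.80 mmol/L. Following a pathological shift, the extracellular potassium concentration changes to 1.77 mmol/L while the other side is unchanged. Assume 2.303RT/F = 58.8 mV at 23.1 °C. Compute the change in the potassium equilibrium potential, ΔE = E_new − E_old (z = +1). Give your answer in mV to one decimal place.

E_old = (58.8/1)·log₁₀(2.80/126) = -97.21 mV
E_new = (58.8/1)·log₁₀(1.77/126) = -108.92 mV
ΔE = -108.92 − (-97.21) = -11.71 mV

-11.7 mV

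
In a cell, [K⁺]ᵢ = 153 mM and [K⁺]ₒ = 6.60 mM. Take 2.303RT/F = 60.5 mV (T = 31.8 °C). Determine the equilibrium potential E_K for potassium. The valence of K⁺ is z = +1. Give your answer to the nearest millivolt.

E = (60.5/z) · log₁₀([K⁺]_out/[K⁺]_in) with z = +1.
= (60.5/1) · log₁₀(6.60/153) = 60.50 · log₁₀(0.04314)
= 60.50 · (-1.3651) = -82.59 mV

-83 mV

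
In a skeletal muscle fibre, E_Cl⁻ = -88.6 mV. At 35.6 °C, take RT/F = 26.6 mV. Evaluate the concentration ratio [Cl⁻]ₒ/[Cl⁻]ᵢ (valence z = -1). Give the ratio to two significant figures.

28

ln([out]/[in]) = E·z/(26.6) = -88.6 × -1 / 26.6 = 3.3308
[out]/[in] = e^(3.3308) = 27.96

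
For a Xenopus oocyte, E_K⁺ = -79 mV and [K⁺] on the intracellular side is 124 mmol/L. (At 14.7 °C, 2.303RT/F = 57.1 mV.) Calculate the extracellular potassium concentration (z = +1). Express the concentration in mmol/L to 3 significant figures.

Nernst: E = (57.1/1) · log₁₀([out]/[in]), so log₁₀([out]/[in]) = -79.0 × 1 / 57.1 = -1.3835.
[out]/[in] = 10^(-1.3835) = 0.04135.
[out] = 0.04135 × 124 = 5.127 mmol/L.

5.13 mmol/L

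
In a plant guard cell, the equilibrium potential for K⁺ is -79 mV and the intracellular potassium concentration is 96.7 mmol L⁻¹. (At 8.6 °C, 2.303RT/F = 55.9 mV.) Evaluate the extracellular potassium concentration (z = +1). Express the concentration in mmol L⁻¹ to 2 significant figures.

3.7 mmol L⁻¹

Nernst: E = (55.9/1) · log₁₀([out]/[in]), so log₁₀([out]/[in]) = -79.0 × 1 / 55.9 = -1.4132.
[out]/[in] = 10^(-1.4132) = 0.03862.
[out] = 0.03862 × 96.7 = 3.734 mmol L⁻¹.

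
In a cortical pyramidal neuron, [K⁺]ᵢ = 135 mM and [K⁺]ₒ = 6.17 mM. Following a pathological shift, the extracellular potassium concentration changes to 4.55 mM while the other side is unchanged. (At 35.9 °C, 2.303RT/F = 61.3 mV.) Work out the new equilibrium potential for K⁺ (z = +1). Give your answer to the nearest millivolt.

-90 mV

After the shift: [K⁺]_out = 4.55, [K⁺]_in = 135 mM.
E_new = (61.3/1)·log₁₀(4.55/135) = 61.30 · (-1.4723) = -90.25 mV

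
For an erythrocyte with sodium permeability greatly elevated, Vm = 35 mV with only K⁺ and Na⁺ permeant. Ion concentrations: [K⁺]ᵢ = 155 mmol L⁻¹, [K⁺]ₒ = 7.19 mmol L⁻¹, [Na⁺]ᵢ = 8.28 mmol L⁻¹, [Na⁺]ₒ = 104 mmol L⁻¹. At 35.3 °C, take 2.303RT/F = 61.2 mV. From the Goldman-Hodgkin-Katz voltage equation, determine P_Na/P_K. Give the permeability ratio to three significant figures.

7.81

Let α = P_Na/P_K. GHK: Vm = 61.2·log₁₀[(Kₒ + α·Naₒ)/(Kᵢ + α·Naᵢ)].
10^(Vm/61.2) = 10^(35.0/61.2) = 3.7316
So 3.7316·(Kᵢ + α·Naᵢ) = Kₒ + α·Naₒ → α = (3.7316·155.0 − 7.19) / (104.0 − 3.7316·8.28)
α = (578.4 − 7.19) / (104.0 − 30.9) = 571.2/73.1 = 7.814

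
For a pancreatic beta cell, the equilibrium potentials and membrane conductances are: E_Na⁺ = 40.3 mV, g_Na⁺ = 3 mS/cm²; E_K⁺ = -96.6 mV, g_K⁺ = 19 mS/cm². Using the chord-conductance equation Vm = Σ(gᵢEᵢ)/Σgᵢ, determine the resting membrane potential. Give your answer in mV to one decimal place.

-77.9 mV

Σ gᵢEᵢ = 3·(40.3) + 19·(-96.6) = -1714.50
Σ gᵢ = 3 + 19 = 22
Vm = -1714.50 / 22 = -77.93 mV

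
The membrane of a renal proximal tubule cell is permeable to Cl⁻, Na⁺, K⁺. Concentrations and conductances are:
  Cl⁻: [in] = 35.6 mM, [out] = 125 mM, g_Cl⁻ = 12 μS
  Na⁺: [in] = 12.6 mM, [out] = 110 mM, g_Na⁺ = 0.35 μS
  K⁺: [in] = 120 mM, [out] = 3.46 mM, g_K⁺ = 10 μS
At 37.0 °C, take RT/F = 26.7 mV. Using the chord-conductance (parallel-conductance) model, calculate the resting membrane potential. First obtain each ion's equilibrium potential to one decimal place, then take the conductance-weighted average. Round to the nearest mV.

E_Cl⁻ = (26.7/-1)·ln(125/35.6) = -33.5 mV
E_Na⁺ = (26.7/1)·ln(110/12.6) = 57.9 mV
E_K⁺ = (26.7/1)·ln(3.46/120) = -94.7 mV
Vm = (Σ gᵢEᵢ)/(Σ gᵢ) = (12·-33.5 + 0.35·57.9 + 10·-94.7) / (12 + 0.35 + 10)
= -1328.73 / 22.35 = -59.45 mV

-59 mV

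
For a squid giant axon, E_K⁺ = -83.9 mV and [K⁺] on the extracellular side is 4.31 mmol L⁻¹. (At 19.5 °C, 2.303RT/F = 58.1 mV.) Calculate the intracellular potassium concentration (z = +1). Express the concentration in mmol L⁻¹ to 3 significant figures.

120 mmol L⁻¹

Nernst: E = (58.1/1) · log₁₀([out]/[in]), so log₁₀([out]/[in]) = -83.9 × 1 / 58.1 = -1.4441.
[out]/[in] = 10^(-1.4441) = 0.03597.
[in] = 4.31 / 0.03597 = 119.8 mmol L⁻¹.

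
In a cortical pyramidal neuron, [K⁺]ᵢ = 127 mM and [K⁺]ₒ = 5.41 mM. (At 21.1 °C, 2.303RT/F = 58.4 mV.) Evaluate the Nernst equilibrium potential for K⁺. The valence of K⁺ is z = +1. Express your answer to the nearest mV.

-80 mV

E = (58.4/z) · log₁₀([K⁺]_out/[K⁺]_in) with z = +1.
= (58.4/1) · log₁₀(5.41/127) = 58.40 · log₁₀(0.0426)
= 58.40 · (-1.3706) = -80.04 mV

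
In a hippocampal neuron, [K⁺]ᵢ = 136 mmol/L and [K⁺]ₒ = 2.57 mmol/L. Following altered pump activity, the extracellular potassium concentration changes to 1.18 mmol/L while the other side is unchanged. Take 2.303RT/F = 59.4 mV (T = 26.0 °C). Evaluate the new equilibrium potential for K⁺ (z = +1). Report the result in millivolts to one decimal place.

-122.5 mV

After the shift: [K⁺]_out = 1.18, [K⁺]_in = 136 mmol/L.
E_new = (59.4/1)·log₁₀(1.18/136) = 59.40 · (-2.0617) = -122.46 mV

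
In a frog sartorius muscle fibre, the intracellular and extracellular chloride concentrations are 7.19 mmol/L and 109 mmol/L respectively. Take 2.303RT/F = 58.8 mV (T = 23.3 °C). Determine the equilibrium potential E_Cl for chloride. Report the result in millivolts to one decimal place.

E = (58.8/z) · log₁₀([Cl⁻]_out/[Cl⁻]_in) with z = -1.
For an anion, dividing by z = -1 reverses the sign.
= (58.8/-1) · log₁₀(109/7.19) = -58.80 · log₁₀(15.16)
= -58.80 · (1.1807) = -69.43 mV

-69.4 mV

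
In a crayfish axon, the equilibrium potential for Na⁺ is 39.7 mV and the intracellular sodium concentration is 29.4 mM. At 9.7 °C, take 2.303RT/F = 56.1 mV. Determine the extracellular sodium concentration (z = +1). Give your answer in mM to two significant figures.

Nernst: E = (56.1/1) · log₁₀([out]/[in]), so log₁₀([out]/[in]) = 39.7 × 1 / 56.1 = 0.7077.
[out]/[in] = 10^(0.7077) = 5.101.
[out] = 5.101 × 29.4 = 150 mM.

150 mM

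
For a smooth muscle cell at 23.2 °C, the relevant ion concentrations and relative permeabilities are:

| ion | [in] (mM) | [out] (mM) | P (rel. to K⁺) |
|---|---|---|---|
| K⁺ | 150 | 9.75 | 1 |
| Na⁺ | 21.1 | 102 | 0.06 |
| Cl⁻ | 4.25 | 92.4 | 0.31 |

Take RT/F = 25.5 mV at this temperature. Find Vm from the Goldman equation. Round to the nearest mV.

-60 mV

Vm = 25.5 · ln[(Σ P·[cation]ₒ + Σ P·[anion]ᵢ) / (Σ P·[cation]ᵢ + Σ P·[anion]ₒ)]
Numerator = 1×9.75 + 0.06×102 + 0.31×4.25 = 17.19
Denominator = 1×150 + 0.06×21.1 + 0.31×92.4 = 179.9
Vm = 25.5 · ln(0.095534) = 25.5 × (-2.3483) = -59.88 mV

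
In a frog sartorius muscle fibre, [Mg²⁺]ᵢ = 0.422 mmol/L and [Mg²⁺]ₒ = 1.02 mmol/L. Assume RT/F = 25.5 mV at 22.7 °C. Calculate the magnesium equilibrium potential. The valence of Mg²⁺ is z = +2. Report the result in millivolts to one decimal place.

E = (25.5/z) · ln([Mg²⁺]_out/[Mg²⁺]_in) with z = +2.
= (25.5/2) · ln(1.02/0.422) = 12.75 · ln(2.417)
= 12.75 · (0.8826) = 11.25 mV

11.3 mV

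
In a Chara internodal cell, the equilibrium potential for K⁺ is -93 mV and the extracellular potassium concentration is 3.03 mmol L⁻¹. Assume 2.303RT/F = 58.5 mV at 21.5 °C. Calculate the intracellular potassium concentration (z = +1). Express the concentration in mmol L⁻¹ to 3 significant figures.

Nernst: E = (58.5/1) · log₁₀([out]/[in]), so log₁₀([out]/[in]) = -93.0 × 1 / 58.5 = -1.5897.
[out]/[in] = 10^(-1.5897) = 0.02572.
[in] = 3.03 / 0.02572 = 117.8 mmol L⁻¹.

118 mmol L⁻¹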